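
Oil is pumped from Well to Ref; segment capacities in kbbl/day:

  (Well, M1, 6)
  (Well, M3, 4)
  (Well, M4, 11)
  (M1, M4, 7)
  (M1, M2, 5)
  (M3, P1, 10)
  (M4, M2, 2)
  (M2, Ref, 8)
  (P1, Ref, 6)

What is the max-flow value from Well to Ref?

11

Augment Well→M1→M2→Ref: bottleneck 5, flow now 5.
Augment Well→M3→P1→Ref: bottleneck 4, flow now 9.
Augment Well→M4→M2→Ref: bottleneck 2, flow now 11.
No augmenting path remains; maximum flow = 11.
In the residual graph, reachable from Well: {Well, M1, M4}.
Min-cut edges: Well→M3 (4), M1→M2 (5), M4→M2 (2); capacity 4 + 5 + 2 = 11.
This cut is saturated, so no flow can exceed 11.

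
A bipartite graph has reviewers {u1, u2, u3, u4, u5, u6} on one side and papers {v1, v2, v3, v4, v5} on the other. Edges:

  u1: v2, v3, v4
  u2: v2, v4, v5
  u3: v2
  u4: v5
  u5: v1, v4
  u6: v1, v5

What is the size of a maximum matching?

5

Unit-capacity flow: source→left, listed edges, right→sink; max matching = max flow.
Augmenting path u1→v2 (+1); matched 1.
Augmenting path u2→v4 (+1); matched 2.
Augmenting path u4→v5 (+1); matched 3.
Augmenting path u5→v1 (+1); matched 4.
Augmenting path u3→v2→u1→v3 (+1); matched 5.
No augmenting path remains; maximum matching = 5.
König certificate: {u1, v1, v2, v4, v5} is a vertex cover of size 5 (every listed pair touches it), so no matching can be larger.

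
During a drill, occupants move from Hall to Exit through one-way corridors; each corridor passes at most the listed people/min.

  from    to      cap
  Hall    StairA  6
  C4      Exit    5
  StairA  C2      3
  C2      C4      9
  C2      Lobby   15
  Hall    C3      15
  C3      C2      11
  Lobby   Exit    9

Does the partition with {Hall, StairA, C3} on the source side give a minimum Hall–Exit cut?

Yes — it is a minimum cut (capacity 14).

Given cut capacity: 3 + 11 = 14.
Augment Hall→StairA→C2→C4→Exit: bottleneck 3, flow now 3.
Augment Hall→C3→C2→C4→Exit: bottleneck 2, flow now 5.
Augment Hall→C3→C2→Lobby→Exit: bottleneck 9, flow now 14.
No augmenting path remains; maximum flow = 14.
Cut capacity 14 equals the max flow, so it is a minimum cut.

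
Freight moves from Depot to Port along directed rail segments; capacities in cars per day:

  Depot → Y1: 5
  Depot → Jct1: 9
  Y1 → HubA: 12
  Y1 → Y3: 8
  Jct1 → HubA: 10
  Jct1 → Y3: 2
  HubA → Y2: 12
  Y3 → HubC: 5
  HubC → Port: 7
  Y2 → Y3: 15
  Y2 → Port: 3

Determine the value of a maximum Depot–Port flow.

Augment Depot→Y1→HubA→Y2→Port: bottleneck 3, flow now 3.
Augment Depot→Y1→Y3→HubC→Port: bottleneck 2, flow now 5.
Augment Depot→Jct1→Y3→HubC→Port: bottleneck 2, flow now 7.
Augment Depot→Jct1→HubA→Y1→Y3→HubC→Port: bottleneck 1, flow now 8. (uses reverse residual edge)
No augmenting path remains; maximum flow = 8.
In the residual graph, reachable from Depot: {Depot, Y1, Jct1, HubA, Y3, Y2}.
Min-cut edges: Y3→HubC (5), Y2→Port (3); capacity 5 + 3 = 8.
This cut is saturated, so no flow can exceed 8.

8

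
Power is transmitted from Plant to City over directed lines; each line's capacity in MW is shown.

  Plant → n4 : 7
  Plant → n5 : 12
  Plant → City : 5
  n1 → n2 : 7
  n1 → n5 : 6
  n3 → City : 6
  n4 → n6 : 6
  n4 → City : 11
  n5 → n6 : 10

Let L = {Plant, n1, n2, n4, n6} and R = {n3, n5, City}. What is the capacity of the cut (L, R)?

Edges leaving {Plant, n1, n2, n4, n6}: Plant→n5 (12), Plant→City (5), n1→n5 (6), n4→City (11).
Cut capacity = 12 + 5 + 6 + 11 = 34.

34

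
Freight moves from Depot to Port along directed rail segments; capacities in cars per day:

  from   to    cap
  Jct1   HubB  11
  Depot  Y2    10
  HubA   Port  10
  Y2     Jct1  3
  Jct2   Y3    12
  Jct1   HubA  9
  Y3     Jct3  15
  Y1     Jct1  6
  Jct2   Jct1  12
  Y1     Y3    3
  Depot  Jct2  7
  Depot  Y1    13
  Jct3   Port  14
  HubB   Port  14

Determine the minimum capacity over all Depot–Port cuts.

Augment Depot→Jct2→Jct1→HubA→Port: bottleneck 7, flow now 7.
Augment Depot→Y1→Jct1→HubA→Port: bottleneck 2, flow now 9.
Augment Depot→Y1→Jct1→HubB→Port: bottleneck 4, flow now 13.
Augment Depot→Y1→Y3→Jct3→Port: bottleneck 3, flow now 16.
Augment Depot→Y2→Jct1→HubB→Port: bottleneck 3, flow now 19.
No augmenting path remains; maximum flow = 19.
By max-flow min-cut, the minimum cut capacity equals the max flow.
In the residual graph, reachable from Depot: {Depot, Y1, Y2}.
Min-cut edges: Depot→Jct2 (7), Y1→Jct1 (6), Y1→Y3 (3), Y2→Jct1 (3); capacity 7 + 6 + 3 + 3 = 19.

19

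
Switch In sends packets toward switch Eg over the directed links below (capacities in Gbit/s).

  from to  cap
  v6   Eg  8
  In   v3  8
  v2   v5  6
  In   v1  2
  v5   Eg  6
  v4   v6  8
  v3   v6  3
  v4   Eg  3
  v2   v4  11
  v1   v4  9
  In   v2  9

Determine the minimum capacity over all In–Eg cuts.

14

Augment In→v1→v4→Eg: bottleneck 2, flow now 2.
Augment In→v2→v4→Eg: bottleneck 1, flow now 3.
Augment In→v2→v5→Eg: bottleneck 6, flow now 9.
Augment In→v3→v6→Eg: bottleneck 3, flow now 12.
Augment In→v2→v4→v6→Eg: bottleneck 2, flow now 14.
No augmenting path remains; maximum flow = 14.
By max-flow min-cut, the minimum cut capacity equals the max flow.
In the residual graph, reachable from In: {In, v3}.
Min-cut edges: In→v1 (2), In→v2 (9), v3→v6 (3); capacity 2 + 9 + 3 = 14.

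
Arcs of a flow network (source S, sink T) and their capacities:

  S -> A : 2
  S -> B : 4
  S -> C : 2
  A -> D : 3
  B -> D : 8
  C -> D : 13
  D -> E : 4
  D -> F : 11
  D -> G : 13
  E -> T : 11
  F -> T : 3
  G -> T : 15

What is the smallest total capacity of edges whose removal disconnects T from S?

Augment S→A→D→E→T: bottleneck 2, flow now 2.
Augment S→B→D→E→T: bottleneck 2, flow now 4.
Augment S→B→D→F→T: bottleneck 2, flow now 6.
Augment S→C→D→F→T: bottleneck 1, flow now 7.
Augment S→C→D→G→T: bottleneck 1, flow now 8.
No augmenting path remains; maximum flow = 8.
By max-flow min-cut, the minimum cut capacity equals the max flow.
In the residual graph, reachable from S: {S}.
Min-cut edges: S→A (2), S→B (4), S→C (2); capacity 2 + 4 + 2 = 8.

8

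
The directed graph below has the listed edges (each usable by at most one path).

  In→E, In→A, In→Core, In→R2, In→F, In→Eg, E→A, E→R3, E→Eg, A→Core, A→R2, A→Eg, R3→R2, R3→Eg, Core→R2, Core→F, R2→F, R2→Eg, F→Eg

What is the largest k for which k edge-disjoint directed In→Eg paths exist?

5

Assign every edge capacity 1; by Menger, the answer equals the max flow.
Path In→Eg (+1); total 1.
Path In→E→Eg (+1); total 2.
Path In→A→Eg (+1); total 3.
Path In→R2→Eg (+1); total 4.
Path In→F→Eg (+1); total 5.
No residual In→Eg path; max flow = 5.
Certifying cut of size 5: {F→Eg, In→A, In→E, In→Eg, R2→Eg}.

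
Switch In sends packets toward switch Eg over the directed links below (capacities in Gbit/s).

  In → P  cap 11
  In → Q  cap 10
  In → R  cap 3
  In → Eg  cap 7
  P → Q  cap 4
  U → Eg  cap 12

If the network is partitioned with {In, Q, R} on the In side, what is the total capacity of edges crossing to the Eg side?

18

Edges leaving {In, Q, R}: In→P (11), In→Eg (7).
Cut capacity = 11 + 7 = 18.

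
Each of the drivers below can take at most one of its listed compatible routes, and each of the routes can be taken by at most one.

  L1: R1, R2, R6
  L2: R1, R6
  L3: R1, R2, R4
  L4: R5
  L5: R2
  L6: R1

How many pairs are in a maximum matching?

5

Unit-capacity flow: source→left, listed edges, right→sink; max matching = max flow.
Augmenting path L1→R1 (+1); matched 1.
Augmenting path L2→R6 (+1); matched 2.
Augmenting path L3→R2 (+1); matched 3.
Augmenting path L4→R5 (+1); matched 4.
Augmenting path L5→R2→L3→R4 (+1); matched 5.
No augmenting path remains; maximum matching = 5.
König certificate: {L3, L4, R1, R2, R6} is a vertex cover of size 5 (every listed pair touches it), so no matching can be larger.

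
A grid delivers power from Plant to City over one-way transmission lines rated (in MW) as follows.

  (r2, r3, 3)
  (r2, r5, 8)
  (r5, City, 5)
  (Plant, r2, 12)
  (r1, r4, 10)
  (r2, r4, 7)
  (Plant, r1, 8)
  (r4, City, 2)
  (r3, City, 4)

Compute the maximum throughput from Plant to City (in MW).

Augment Plant→r1→r4→City: bottleneck 2, flow now 2.
Augment Plant→r2→r3→City: bottleneck 3, flow now 5.
Augment Plant→r2→r5→City: bottleneck 5, flow now 10.
No augmenting path remains; maximum flow = 10.
In the residual graph, reachable from Plant: {Plant, r1, r2, r4, r5}.
Min-cut edges: r2→r3 (3), r4→City (2), r5→City (5); capacity 3 + 2 + 5 = 10.
This cut is saturated, so no flow can exceed 10.

10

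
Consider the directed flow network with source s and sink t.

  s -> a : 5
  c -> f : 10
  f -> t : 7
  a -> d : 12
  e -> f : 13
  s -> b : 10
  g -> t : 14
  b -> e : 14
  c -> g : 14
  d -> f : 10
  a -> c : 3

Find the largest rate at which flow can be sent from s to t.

Augment s→a→c→f→t: bottleneck 3, flow now 3.
Augment s→a→d→f→t: bottleneck 2, flow now 5.
Augment s→b→e→f→t: bottleneck 2, flow now 7.
Augment s→b→e→f→c→g→t: bottleneck 3, flow now 10. (uses reverse residual edge)
No augmenting path remains; maximum flow = 10.
In the residual graph, reachable from s: {s, a, b, d, e, f}.
Min-cut edges: a→c (3), f→t (7); capacity 3 + 7 = 10.
This cut is saturated, so no flow can exceed 10.

10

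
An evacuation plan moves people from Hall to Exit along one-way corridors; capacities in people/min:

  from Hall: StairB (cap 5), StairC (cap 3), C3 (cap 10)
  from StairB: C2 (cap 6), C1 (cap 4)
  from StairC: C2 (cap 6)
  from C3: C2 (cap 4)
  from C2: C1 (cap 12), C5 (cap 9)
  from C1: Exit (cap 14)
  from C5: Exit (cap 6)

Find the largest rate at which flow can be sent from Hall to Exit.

12

Augment Hall→StairB→C1→Exit: bottleneck 4, flow now 4.
Augment Hall→StairB→C2→C1→Exit: bottleneck 1, flow now 5.
Augment Hall→StairC→C2→C1→Exit: bottleneck 3, flow now 8.
Augment Hall→C3→C2→C1→Exit: bottleneck 4, flow now 12.
No augmenting path remains; maximum flow = 12.
In the residual graph, reachable from Hall: {Hall, C3}.
Min-cut edges: Hall→StairB (5), Hall→StairC (3), C3→C2 (4); capacity 5 + 3 + 4 = 12.
This cut is saturated, so no flow can exceed 12.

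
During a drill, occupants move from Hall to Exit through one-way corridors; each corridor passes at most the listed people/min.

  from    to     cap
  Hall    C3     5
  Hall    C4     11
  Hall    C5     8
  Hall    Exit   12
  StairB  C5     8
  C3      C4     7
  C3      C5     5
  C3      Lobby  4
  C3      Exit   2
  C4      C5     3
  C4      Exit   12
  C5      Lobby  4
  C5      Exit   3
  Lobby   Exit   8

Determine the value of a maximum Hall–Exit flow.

35

Augment Hall→Exit: bottleneck 12, flow now 12.
Augment Hall→C3→Exit: bottleneck 2, flow now 14.
Augment Hall→C4→Exit: bottleneck 11, flow now 25.
Augment Hall→C5→Exit: bottleneck 3, flow now 28.
Augment Hall→C3→C4→Exit: bottleneck 1, flow now 29.
Augment Hall→C3→Lobby→Exit: bottleneck 2, flow now 31.
Augment Hall→C5→Lobby→Exit: bottleneck 4, flow now 35.
No augmenting path remains; maximum flow = 35.
In the residual graph, reachable from Hall: {Hall, C5}.
Min-cut edges: Hall→C3 (5), Hall→C4 (11), Hall→Exit (12), C5→Lobby (4), C5→Exit (3); capacity 5 + 11 + 12 + 4 + 3 = 35.
This cut is saturated, so no flow can exceed 35.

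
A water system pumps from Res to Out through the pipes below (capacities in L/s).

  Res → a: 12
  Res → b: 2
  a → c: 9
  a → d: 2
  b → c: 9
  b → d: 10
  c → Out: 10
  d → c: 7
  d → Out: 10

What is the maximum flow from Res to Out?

13

Augment Res→a→c→Out: bottleneck 9, flow now 9.
Augment Res→a→d→Out: bottleneck 2, flow now 11.
Augment Res→b→c→Out: bottleneck 1, flow now 12.
Augment Res→b→d→Out: bottleneck 1, flow now 13.
No augmenting path remains; maximum flow = 13.
In the residual graph, reachable from Res: {Res, a}.
Min-cut edges: Res→b (2), a→c (9), a→d (2); capacity 2 + 9 + 2 = 13.
This cut is saturated, so no flow can exceed 13.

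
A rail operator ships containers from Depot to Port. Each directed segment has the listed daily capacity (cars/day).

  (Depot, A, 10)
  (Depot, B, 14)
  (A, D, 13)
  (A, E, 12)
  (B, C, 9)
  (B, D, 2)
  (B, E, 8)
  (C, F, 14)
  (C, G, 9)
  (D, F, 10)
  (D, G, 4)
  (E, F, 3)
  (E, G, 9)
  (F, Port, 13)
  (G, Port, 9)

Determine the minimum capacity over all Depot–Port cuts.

22

Augment Depot→A→D→F→Port: bottleneck 10, flow now 10.
Augment Depot→B→C→F→Port: bottleneck 3, flow now 13.
Augment Depot→B→C→G→Port: bottleneck 6, flow now 19.
Augment Depot→B→D→G→Port: bottleneck 2, flow now 21.
Augment Depot→B→E→G→Port: bottleneck 1, flow now 22.
No augmenting path remains; maximum flow = 22.
By max-flow min-cut, the minimum cut capacity equals the max flow.
In the residual graph, reachable from Depot: {Depot, A, B, C, D, E, F, G}.
Min-cut edges: F→Port (13), G→Port (9); capacity 13 + 9 = 22.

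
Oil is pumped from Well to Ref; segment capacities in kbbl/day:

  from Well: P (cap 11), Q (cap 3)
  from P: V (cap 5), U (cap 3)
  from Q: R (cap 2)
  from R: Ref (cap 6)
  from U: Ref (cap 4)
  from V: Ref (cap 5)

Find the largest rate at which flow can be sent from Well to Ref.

10

Augment Well→P→U→Ref: bottleneck 3, flow now 3.
Augment Well→P→V→Ref: bottleneck 5, flow now 8.
Augment Well→Q→R→Ref: bottleneck 2, flow now 10.
No augmenting path remains; maximum flow = 10.
In the residual graph, reachable from Well: {Well, P, Q}.
Min-cut edges: P→U (3), P→V (5), Q→R (2); capacity 3 + 5 + 2 = 10.
This cut is saturated, so no flow can exceed 10.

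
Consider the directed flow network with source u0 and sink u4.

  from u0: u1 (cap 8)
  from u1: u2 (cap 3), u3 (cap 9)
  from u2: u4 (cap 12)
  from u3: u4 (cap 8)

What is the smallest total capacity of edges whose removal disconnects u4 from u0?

Augment u0→u1→u2→u4: bottleneck 3, flow now 3.
Augment u0→u1→u3→u4: bottleneck 5, flow now 8.
No augmenting path remains; maximum flow = 8.
By max-flow min-cut, the minimum cut capacity equals the max flow.
In the residual graph, reachable from u0: {u0}.
Min-cut edges: u0→u1 (8); capacity 8 = 8.

8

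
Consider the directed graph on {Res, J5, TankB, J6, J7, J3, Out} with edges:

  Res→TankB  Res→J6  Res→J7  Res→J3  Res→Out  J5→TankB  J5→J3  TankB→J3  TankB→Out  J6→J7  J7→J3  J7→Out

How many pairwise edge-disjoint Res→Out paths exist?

Assign every edge capacity 1; by Menger, the answer equals the max flow.
Path Res→Out (+1); total 1.
Path Res→TankB→Out (+1); total 2.
Path Res→J7→Out (+1); total 3.
No residual Res→Out path; max flow = 3.
Certifying cut of size 3: {J7→Out, Res→Out, Res→TankB}.

3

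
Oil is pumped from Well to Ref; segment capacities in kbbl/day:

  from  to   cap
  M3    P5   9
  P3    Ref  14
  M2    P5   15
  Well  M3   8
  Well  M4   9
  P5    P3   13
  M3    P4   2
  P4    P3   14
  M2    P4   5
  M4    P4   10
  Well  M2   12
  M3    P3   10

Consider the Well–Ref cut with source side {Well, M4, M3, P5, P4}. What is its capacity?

49

Edges leaving {Well, M4, M3, P5, P4}: Well→M2 (12), M3→P3 (10), P5→P3 (13), P4→P3 (14).
Cut capacity = 12 + 10 + 13 + 14 = 49.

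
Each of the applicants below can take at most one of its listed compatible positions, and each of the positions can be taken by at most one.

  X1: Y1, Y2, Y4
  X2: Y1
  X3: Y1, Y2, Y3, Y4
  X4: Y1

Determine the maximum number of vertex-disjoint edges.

Unit-capacity flow: source→left, listed edges, right→sink; max matching = max flow.
Augmenting path X1→Y1 (+1); matched 1.
Augmenting path X3→Y2 (+1); matched 2.
Augmenting path X2→Y1→X1→Y4 (+1); matched 3.
No augmenting path remains; maximum matching = 3.
König certificate: {X1, X3, Y1} is a vertex cover of size 3 (every listed pair touches it), so no matching can be larger.

3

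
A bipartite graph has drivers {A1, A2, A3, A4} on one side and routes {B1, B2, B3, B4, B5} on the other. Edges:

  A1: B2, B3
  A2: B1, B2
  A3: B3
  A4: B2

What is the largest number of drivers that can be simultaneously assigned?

Unit-capacity flow: source→left, listed edges, right→sink; max matching = max flow.
Augmenting path A1→B2 (+1); matched 1.
Augmenting path A2→B1 (+1); matched 2.
Augmenting path A3→B3 (+1); matched 3.
No augmenting path remains; maximum matching = 3.
König certificate: {A2, B2, B3} is a vertex cover of size 3 (every listed pair touches it), so no matching can be larger.

3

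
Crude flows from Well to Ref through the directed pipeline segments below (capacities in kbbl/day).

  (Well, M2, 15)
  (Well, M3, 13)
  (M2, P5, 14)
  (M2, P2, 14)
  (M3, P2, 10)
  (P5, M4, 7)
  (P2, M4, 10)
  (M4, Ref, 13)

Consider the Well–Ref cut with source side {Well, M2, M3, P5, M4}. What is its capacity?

37

Edges leaving {Well, M2, M3, P5, M4}: M2→P2 (14), M3→P2 (10), M4→Ref (13).
Cut capacity = 14 + 10 + 13 = 37.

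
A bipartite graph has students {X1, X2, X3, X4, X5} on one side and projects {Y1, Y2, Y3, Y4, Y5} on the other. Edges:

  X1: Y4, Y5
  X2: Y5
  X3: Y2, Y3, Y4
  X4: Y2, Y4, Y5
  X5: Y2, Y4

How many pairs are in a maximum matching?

4

Unit-capacity flow: source→left, listed edges, right→sink; max matching = max flow.
Augmenting path X1→Y4 (+1); matched 1.
Augmenting path X2→Y5 (+1); matched 2.
Augmenting path X3→Y2 (+1); matched 3.
Augmenting path X4→Y2→X3→Y3 (+1); matched 4.
No augmenting path remains; maximum matching = 4.
König certificate: {X3, Y2, Y4, Y5} is a vertex cover of size 4 (every listed pair touches it), so no matching can be larger.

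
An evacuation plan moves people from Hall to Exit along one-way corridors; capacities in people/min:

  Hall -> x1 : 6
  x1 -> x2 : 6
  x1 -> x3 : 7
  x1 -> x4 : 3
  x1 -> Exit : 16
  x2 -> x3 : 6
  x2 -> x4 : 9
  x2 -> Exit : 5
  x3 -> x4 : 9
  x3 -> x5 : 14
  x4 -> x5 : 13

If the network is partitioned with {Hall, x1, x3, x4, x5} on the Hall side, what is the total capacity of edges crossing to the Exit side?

Edges leaving {Hall, x1, x3, x4, x5}: x1→x2 (6), x1→Exit (16).
Cut capacity = 6 + 16 = 22.

22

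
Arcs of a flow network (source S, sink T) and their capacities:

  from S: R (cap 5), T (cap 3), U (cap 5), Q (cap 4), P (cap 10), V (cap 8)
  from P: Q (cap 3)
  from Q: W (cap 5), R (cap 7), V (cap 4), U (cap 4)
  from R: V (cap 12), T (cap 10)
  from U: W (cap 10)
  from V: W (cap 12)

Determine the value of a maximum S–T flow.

13

Augment S→T: bottleneck 3, flow now 3.
Augment S→R→T: bottleneck 5, flow now 8.
Augment S→Q→R→T: bottleneck 4, flow now 12.
Augment S→P→Q→R→T: bottleneck 1, flow now 13.
No augmenting path remains; maximum flow = 13.
In the residual graph, reachable from S: {S, P, Q, R, U, V, W}.
Min-cut edges: S→T (3), R→T (10); capacity 3 + 10 = 13.
This cut is saturated, so no flow can exceed 13.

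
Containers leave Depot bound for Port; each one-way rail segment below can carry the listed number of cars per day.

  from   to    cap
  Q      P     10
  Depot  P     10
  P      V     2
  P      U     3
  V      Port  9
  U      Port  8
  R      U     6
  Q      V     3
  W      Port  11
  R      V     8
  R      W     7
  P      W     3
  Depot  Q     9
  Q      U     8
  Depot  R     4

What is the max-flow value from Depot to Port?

20

Augment Depot→P→U→Port: bottleneck 3, flow now 3.
Augment Depot→P→V→Port: bottleneck 2, flow now 5.
Augment Depot→P→W→Port: bottleneck 3, flow now 8.
Augment Depot→Q→U→Port: bottleneck 5, flow now 13.
Augment Depot→Q→V→Port: bottleneck 3, flow now 16.
Augment Depot→R→V→Port: bottleneck 4, flow now 20.
No augmenting path remains; maximum flow = 20.
In the residual graph, reachable from Depot: {Depot, P, Q, U}.
Min-cut edges: Depot→R (4), P→V (2), P→W (3), Q→V (3), U→Port (8); capacity 4 + 2 + 3 + 3 + 8 = 20.
This cut is saturated, so no flow can exceed 20.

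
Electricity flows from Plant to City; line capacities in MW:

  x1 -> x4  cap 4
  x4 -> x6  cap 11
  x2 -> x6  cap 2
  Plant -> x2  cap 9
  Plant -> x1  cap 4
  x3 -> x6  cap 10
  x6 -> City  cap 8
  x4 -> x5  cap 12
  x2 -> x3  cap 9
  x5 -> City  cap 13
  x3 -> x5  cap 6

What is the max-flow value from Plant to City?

Augment Plant→x2→x6→City: bottleneck 2, flow now 2.
Augment Plant→x1→x4→x5→City: bottleneck 4, flow now 6.
Augment Plant→x2→x3→x5→City: bottleneck 6, flow now 12.
Augment Plant→x2→x3→x6→City: bottleneck 1, flow now 13.
No augmenting path remains; maximum flow = 13.
In the residual graph, reachable from Plant: {Plant}.
Min-cut edges: Plant→x1 (4), Plant→x2 (9); capacity 4 + 9 = 13.
This cut is saturated, so no flow can exceed 13.

13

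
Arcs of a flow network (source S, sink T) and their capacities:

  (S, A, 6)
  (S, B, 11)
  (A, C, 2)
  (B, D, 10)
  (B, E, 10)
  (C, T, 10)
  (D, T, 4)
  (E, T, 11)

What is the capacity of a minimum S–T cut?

Augment S→A→C→T: bottleneck 2, flow now 2.
Augment S→B→D→T: bottleneck 4, flow now 6.
Augment S→B→E→T: bottleneck 7, flow now 13.
No augmenting path remains; maximum flow = 13.
By max-flow min-cut, the minimum cut capacity equals the max flow.
In the residual graph, reachable from S: {S, A}.
Min-cut edges: S→B (11), A→C (2); capacity 11 + 2 = 13.

13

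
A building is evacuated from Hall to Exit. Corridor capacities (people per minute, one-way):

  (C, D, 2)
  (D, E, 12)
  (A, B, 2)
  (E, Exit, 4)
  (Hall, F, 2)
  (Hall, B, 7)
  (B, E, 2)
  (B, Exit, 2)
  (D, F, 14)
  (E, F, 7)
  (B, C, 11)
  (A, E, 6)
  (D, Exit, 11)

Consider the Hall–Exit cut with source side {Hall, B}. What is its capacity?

Edges leaving {Hall, B}: Hall→F (2), B→C (11), B→E (2), B→Exit (2).
Cut capacity = 2 + 11 + 2 + 2 = 17.

17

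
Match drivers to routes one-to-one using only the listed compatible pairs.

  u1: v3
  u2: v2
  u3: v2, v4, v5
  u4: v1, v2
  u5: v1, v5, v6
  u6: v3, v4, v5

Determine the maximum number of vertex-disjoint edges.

6

Unit-capacity flow: source→left, listed edges, right→sink; max matching = max flow.
Augmenting path u1→v3 (+1); matched 1.
Augmenting path u2→v2 (+1); matched 2.
Augmenting path u3→v4 (+1); matched 3.
Augmenting path u4→v1 (+1); matched 4.
Augmenting path u5→v5 (+1); matched 5.
Augmenting path u6→v5→u5→v6 (+1); matched 6.
No augmenting path remains; maximum matching = 6.
König certificate: {u1, u2, u3, u4, u5, u6} is a vertex cover of size 6 (every listed pair touches it), so no matching can be larger.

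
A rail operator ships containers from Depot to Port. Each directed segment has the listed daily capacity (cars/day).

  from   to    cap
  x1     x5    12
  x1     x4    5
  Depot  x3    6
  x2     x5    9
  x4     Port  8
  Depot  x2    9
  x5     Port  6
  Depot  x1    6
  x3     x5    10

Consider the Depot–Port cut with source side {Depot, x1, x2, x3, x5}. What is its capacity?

11

Edges leaving {Depot, x1, x2, x3, x5}: x1→x4 (5), x5→Port (6).
Cut capacity = 5 + 6 = 11.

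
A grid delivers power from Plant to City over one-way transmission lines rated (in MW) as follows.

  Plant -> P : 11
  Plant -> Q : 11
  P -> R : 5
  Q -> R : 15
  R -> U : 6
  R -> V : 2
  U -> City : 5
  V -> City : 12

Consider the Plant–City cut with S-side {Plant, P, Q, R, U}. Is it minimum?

Yes — it is a minimum cut (capacity 7).

Given cut capacity: 2 + 5 = 7.
Augment Plant→P→R→U→City: bottleneck 5, flow now 5.
Augment Plant→Q→R→V→City: bottleneck 2, flow now 7.
No augmenting path remains; maximum flow = 7.
Cut capacity 7 equals the max flow, so it is a minimum cut.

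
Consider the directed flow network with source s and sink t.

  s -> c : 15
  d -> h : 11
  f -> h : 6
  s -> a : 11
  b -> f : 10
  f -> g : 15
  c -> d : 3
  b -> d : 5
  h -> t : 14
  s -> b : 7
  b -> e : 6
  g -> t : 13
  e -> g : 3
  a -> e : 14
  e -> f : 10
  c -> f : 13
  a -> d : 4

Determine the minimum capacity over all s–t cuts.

Augment s→a→d→h→t: bottleneck 4, flow now 4.
Augment s→a→e→g→t: bottleneck 3, flow now 7.
Augment s→b→d→h→t: bottleneck 5, flow now 12.
Augment s→b→f→g→t: bottleneck 2, flow now 14.
Augment s→c→d→h→t: bottleneck 2, flow now 16.
Augment s→c→f→g→t: bottleneck 8, flow now 24.
Augment s→c→f→h→t: bottleneck 3, flow now 27.
No augmenting path remains; maximum flow = 27.
By max-flow min-cut, the minimum cut capacity equals the max flow.
In the residual graph, reachable from s: {s, a, b, c, d, e, f, g, h}.
Min-cut edges: g→t (13), h→t (14); capacity 13 + 14 = 27.

27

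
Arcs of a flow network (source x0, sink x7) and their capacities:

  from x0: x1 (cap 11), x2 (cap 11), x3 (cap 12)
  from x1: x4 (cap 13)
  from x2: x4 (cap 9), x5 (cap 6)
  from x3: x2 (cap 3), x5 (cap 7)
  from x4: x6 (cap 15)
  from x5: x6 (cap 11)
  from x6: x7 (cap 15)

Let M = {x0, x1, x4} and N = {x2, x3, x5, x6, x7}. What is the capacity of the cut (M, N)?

Edges leaving {x0, x1, x4}: x0→x2 (11), x0→x3 (12), x4→x6 (15).
Cut capacity = 11 + 12 + 15 = 38.

38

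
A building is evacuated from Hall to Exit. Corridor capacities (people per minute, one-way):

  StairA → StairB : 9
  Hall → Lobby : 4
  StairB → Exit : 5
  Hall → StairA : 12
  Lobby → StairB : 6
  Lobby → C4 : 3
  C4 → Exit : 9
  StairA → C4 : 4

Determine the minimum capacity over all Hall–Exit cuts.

12

Augment Hall→StairA→C4→Exit: bottleneck 4, flow now 4.
Augment Hall→StairA→StairB→Exit: bottleneck 5, flow now 9.
Augment Hall→Lobby→C4→Exit: bottleneck 3, flow now 12.
No augmenting path remains; maximum flow = 12.
By max-flow min-cut, the minimum cut capacity equals the max flow.
In the residual graph, reachable from Hall: {Hall, StairA, Lobby, StairB}.
Min-cut edges: StairA→C4 (4), Lobby→C4 (3), StairB→Exit (5); capacity 4 + 3 + 5 = 12.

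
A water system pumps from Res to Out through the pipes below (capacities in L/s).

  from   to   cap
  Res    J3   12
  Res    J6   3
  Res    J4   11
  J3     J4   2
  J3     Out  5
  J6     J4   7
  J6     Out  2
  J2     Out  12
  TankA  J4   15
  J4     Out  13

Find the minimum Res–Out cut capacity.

20

Augment Res→J3→Out: bottleneck 5, flow now 5.
Augment Res→J6→Out: bottleneck 2, flow now 7.
Augment Res→J4→Out: bottleneck 11, flow now 18.
Augment Res→J3→J4→Out: bottleneck 2, flow now 20.
No augmenting path remains; maximum flow = 20.
By max-flow min-cut, the minimum cut capacity equals the max flow.
In the residual graph, reachable from Res: {Res, J3, J6, J4}.
Min-cut edges: J3→Out (5), J6→Out (2), J4→Out (13); capacity 5 + 2 + 13 = 20.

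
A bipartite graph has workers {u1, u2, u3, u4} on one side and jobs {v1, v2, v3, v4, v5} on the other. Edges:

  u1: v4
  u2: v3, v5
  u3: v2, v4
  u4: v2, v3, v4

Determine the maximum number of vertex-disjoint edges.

Unit-capacity flow: source→left, listed edges, right→sink; max matching = max flow.
Augmenting path u1→v4 (+1); matched 1.
Augmenting path u2→v3 (+1); matched 2.
Augmenting path u3→v2 (+1); matched 3.
Augmenting path u4→v3→u2→v5 (+1); matched 4.
No augmenting path remains; maximum matching = 4.
König certificate: {u1, u2, u3, u4} is a vertex cover of size 4 (every listed pair touches it), so no matching can be larger.

4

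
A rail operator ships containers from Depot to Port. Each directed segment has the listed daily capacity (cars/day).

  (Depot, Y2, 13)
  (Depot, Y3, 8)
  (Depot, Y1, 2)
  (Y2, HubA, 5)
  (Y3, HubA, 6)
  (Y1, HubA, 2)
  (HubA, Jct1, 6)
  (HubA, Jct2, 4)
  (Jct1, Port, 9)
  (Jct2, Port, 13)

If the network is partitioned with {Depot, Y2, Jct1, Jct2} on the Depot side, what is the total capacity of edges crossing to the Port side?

Edges leaving {Depot, Y2, Jct1, Jct2}: Depot→Y3 (8), Depot→Y1 (2), Y2→HubA (5), Jct1→Port (9), Jct2→Port (13).
Cut capacity = 8 + 2 + 5 + 9 + 13 = 37.

37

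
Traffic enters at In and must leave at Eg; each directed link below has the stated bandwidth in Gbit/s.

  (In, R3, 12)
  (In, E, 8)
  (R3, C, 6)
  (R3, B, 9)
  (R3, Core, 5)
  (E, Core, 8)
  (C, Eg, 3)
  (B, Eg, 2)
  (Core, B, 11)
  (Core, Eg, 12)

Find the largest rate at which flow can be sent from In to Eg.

Augment In→R3→C→Eg: bottleneck 3, flow now 3.
Augment In→R3→B→Eg: bottleneck 2, flow now 5.
Augment In→R3→Core→Eg: bottleneck 5, flow now 10.
Augment In→E→Core→Eg: bottleneck 7, flow now 17.
No augmenting path remains; maximum flow = 17.
In the residual graph, reachable from In: {In, R3, E, C, B, Core}.
Min-cut edges: C→Eg (3), B→Eg (2), Core→Eg (12); capacity 3 + 2 + 12 = 17.
This cut is saturated, so no flow can exceed 17.

17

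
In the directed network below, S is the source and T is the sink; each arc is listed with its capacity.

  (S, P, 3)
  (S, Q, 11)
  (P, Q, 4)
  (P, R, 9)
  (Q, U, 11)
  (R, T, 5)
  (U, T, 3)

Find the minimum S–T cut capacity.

6

Augment S→P→R→T: bottleneck 3, flow now 3.
Augment S→Q→U→T: bottleneck 3, flow now 6.
No augmenting path remains; maximum flow = 6.
By max-flow min-cut, the minimum cut capacity equals the max flow.
In the residual graph, reachable from S: {S, Q, U}.
Min-cut edges: S→P (3), U→T (3); capacity 3 + 3 = 6.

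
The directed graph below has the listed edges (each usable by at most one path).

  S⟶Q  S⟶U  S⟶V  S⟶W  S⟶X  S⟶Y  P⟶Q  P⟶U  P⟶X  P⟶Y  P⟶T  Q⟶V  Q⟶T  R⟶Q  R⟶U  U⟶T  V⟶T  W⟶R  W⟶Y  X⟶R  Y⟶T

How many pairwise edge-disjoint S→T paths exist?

4

Assign every edge capacity 1; by Menger, the answer equals the max flow.
Path S→Q→T (+1); total 1.
Path S→U→T (+1); total 2.
Path S→V→T (+1); total 3.
Path S→Y→T (+1); total 4.
No residual S→T path; max flow = 4.
Certifying cut of size 4: {Q→T, U→T, V→T, Y→T}.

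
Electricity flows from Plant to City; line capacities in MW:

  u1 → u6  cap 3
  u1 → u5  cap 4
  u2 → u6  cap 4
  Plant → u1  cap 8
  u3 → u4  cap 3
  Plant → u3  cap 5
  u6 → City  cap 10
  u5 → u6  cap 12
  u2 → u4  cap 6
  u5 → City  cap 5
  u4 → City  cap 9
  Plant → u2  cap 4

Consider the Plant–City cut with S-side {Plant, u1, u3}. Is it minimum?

Given cut capacity: 4 + 4 + 3 + 3 = 14.
Augment Plant→u1→u5→City: bottleneck 4, flow now 4.
Augment Plant→u1→u6→City: bottleneck 3, flow now 7.
Augment Plant→u2→u4→City: bottleneck 4, flow now 11.
Augment Plant→u3→u4→City: bottleneck 3, flow now 14.
No augmenting path remains; maximum flow = 14.
Cut capacity 14 equals the max flow, so it is a minimum cut.

Yes — it is a minimum cut (capacity 14).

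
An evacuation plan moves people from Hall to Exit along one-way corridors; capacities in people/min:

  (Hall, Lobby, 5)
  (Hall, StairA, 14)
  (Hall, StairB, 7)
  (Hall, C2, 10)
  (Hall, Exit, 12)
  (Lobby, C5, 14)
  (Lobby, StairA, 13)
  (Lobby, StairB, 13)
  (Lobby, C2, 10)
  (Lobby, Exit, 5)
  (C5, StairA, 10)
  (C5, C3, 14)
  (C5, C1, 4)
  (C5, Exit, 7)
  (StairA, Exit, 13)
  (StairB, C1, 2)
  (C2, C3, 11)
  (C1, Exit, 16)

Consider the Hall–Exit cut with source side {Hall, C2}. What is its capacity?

49

Edges leaving {Hall, C2}: Hall→Lobby (5), Hall→StairA (14), Hall→StairB (7), Hall→Exit (12), C2→C3 (11).
Cut capacity = 5 + 14 + 7 + 12 + 11 = 49.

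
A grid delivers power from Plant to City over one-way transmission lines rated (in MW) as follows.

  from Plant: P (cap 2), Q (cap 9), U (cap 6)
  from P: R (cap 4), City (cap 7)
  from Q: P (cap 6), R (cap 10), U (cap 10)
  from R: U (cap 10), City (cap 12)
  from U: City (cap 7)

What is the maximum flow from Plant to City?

Augment Plant→P→City: bottleneck 2, flow now 2.
Augment Plant→U→City: bottleneck 6, flow now 8.
Augment Plant→Q→P→City: bottleneck 5, flow now 13.
Augment Plant→Q→R→City: bottleneck 4, flow now 17.
No augmenting path remains; maximum flow = 17.
In the residual graph, reachable from Plant: {Plant}.
Min-cut edges: Plant→P (2), Plant→Q (9), Plant→U (6); capacity 2 + 9 + 6 = 17.
This cut is saturated, so no flow can exceed 17.

17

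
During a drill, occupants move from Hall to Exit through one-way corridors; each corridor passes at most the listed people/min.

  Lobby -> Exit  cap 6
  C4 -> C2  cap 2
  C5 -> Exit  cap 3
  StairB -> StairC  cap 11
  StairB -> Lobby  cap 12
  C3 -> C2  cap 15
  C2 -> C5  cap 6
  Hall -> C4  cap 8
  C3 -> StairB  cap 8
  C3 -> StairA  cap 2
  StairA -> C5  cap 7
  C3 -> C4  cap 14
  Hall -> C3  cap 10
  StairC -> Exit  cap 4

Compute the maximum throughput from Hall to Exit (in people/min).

11

Augment Hall→C3→StairA→C5→Exit: bottleneck 2, flow now 2.
Augment Hall→C3→C2→C5→Exit: bottleneck 1, flow now 3.
Augment Hall→C3→StairB→Lobby→Exit: bottleneck 6, flow now 9.
Augment Hall→C3→StairB→StairC→Exit: bottleneck 1, flow now 10.
Augment Hall→C4→C2→C3→StairB→StairC→Exit: bottleneck 1, flow now 11. (uses reverse residual edge)
No augmenting path remains; maximum flow = 11.
In the residual graph, reachable from Hall: {Hall, C3, C4, StairA, C2, C5}.
Min-cut edges: C3→StairB (8), C5→Exit (3); capacity 8 + 3 = 11.
This cut is saturated, so no flow can exceed 11.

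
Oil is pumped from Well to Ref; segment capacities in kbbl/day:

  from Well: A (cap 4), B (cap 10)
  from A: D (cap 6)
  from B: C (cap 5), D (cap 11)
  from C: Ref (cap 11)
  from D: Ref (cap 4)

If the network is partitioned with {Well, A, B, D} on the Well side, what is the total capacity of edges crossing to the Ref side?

9

Edges leaving {Well, A, B, D}: B→C (5), D→Ref (4).
Cut capacity = 5 + 4 = 9.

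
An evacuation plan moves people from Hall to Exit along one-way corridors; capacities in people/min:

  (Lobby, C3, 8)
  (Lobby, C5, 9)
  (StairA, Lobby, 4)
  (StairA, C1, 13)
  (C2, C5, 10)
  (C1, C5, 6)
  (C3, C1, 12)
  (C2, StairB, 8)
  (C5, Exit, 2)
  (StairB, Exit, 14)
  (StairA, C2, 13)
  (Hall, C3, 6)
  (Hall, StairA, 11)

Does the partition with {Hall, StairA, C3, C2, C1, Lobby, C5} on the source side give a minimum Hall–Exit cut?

Yes — it is a minimum cut (capacity 10).

Given cut capacity: 8 + 2 = 10.
Augment Hall→StairA→C2→C5→Exit: bottleneck 2, flow now 2.
Augment Hall→StairA→C2→StairB→Exit: bottleneck 8, flow now 10.
No augmenting path remains; maximum flow = 10.
Cut capacity 10 equals the max flow, so it is a minimum cut.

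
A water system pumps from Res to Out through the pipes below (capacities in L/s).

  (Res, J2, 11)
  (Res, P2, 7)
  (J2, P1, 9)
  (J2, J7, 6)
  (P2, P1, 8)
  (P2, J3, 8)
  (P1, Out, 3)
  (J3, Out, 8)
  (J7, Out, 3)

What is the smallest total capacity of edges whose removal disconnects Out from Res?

13

Augment Res→J2→P1→Out: bottleneck 3, flow now 3.
Augment Res→J2→J7→Out: bottleneck 3, flow now 6.
Augment Res→P2→J3→Out: bottleneck 7, flow now 13.
No augmenting path remains; maximum flow = 13.
By max-flow min-cut, the minimum cut capacity equals the max flow.
In the residual graph, reachable from Res: {Res, J2, P1, J7}.
Min-cut edges: Res→P2 (7), P1→Out (3), J7→Out (3); capacity 7 + 3 + 3 = 13.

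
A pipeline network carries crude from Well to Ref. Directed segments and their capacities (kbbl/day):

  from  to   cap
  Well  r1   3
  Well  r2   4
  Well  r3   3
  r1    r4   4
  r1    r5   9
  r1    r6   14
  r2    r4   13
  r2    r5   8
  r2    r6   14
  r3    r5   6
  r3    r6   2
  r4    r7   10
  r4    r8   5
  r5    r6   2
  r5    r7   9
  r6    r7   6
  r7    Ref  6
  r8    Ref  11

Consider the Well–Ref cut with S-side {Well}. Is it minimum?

Given cut capacity: 3 + 4 + 3 = 10.
Augment Well→r1→r4→r7→Ref: bottleneck 3, flow now 3.
Augment Well→r2→r4→r7→Ref: bottleneck 3, flow now 6.
Augment Well→r2→r4→r8→Ref: bottleneck 1, flow now 7.
Augment Well→r3→r5→r7→r4→r8→Ref: bottleneck 3, flow now 10. (uses reverse residual edge)
No augmenting path remains; maximum flow = 10.
Cut capacity 10 equals the max flow, so it is a minimum cut.

Yes — it is a minimum cut (capacity 10).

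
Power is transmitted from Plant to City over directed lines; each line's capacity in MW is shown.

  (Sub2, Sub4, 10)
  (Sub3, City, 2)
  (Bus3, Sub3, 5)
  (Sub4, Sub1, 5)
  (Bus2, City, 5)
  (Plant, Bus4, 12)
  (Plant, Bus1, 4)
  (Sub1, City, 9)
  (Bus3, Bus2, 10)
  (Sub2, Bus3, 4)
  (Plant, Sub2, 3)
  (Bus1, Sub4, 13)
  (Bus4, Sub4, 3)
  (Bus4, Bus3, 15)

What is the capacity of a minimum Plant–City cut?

12

Augment Plant→Sub2→Bus3→Bus2→City: bottleneck 3, flow now 3.
Augment Plant→Bus1→Sub4→Sub1→City: bottleneck 4, flow now 7.
Augment Plant→Bus4→Bus3→Bus2→City: bottleneck 2, flow now 9.
Augment Plant→Bus4→Bus3→Sub3→City: bottleneck 2, flow now 11.
Augment Plant→Bus4→Sub4→Sub1→City: bottleneck 1, flow now 12.
No augmenting path remains; maximum flow = 12.
By max-flow min-cut, the minimum cut capacity equals the max flow.
In the residual graph, reachable from Plant: {Plant, Sub2, Bus1, Bus4, Bus3, Sub4, Bus2, Sub3}.
Min-cut edges: Sub4→Sub1 (5), Bus2→City (5), Sub3→City (2); capacity 5 + 5 + 2 = 12.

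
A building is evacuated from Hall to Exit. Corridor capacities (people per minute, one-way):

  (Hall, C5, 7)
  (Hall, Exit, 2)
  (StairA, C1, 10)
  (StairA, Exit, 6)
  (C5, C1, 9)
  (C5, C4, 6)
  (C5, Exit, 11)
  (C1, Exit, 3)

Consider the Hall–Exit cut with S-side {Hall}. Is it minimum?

Given cut capacity: 7 + 2 = 9.
Augment Hall→Exit: bottleneck 2, flow now 2.
Augment Hall→C5→Exit: bottleneck 7, flow now 9.
No augmenting path remains; maximum flow = 9.
Cut capacity 9 equals the max flow, so it is a minimum cut.

Yes — it is a minimum cut (capacity 9).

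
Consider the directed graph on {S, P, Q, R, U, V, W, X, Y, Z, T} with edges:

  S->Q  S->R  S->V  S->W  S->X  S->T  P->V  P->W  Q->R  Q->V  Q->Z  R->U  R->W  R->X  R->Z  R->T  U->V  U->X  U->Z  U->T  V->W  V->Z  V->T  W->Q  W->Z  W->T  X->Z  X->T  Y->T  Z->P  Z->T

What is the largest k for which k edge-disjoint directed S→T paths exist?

Assign every edge capacity 1; by Menger, the answer equals the max flow.
Path S→T (+1); total 1.
Path S→R→T (+1); total 2.
Path S→V→T (+1); total 3.
Path S→W→T (+1); total 4.
Path S→X→T (+1); total 5.
Path S→Q→Z→T (+1); total 6.
No residual S→T path; max flow = 6.
Certifying cut of size 6: {S→Q, S→R, S→T, S→V, S→W, S→X}.

6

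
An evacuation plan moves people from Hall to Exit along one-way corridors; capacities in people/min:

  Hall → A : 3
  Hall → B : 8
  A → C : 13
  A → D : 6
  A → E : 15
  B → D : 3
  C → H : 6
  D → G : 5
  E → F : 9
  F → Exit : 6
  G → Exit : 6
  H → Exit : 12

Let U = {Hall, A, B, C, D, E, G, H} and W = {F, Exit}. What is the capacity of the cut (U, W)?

27

Edges leaving {Hall, A, B, C, D, E, G, H}: E→F (9), G→Exit (6), H→Exit (12).
Cut capacity = 9 + 6 + 12 = 27.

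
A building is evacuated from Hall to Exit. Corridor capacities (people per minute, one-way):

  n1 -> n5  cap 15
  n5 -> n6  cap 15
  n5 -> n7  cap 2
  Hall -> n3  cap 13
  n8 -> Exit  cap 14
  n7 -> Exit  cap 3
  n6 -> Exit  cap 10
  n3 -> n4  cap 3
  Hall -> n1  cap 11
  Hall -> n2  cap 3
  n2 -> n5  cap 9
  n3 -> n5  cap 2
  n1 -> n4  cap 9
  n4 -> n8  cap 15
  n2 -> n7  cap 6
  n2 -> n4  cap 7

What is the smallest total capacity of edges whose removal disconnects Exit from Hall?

19

Augment Hall→n2→n7→Exit: bottleneck 3, flow now 3.
Augment Hall→n1→n4→n8→Exit: bottleneck 9, flow now 12.
Augment Hall→n1→n5→n6→Exit: bottleneck 2, flow now 14.
Augment Hall→n3→n4→n8→Exit: bottleneck 3, flow now 17.
Augment Hall→n3→n5→n6→Exit: bottleneck 2, flow now 19.
No augmenting path remains; maximum flow = 19.
By max-flow min-cut, the minimum cut capacity equals the max flow.
In the residual graph, reachable from Hall: {Hall, n3}.
Min-cut edges: Hall→n1 (11), Hall→n2 (3), n3→n4 (3), n3→n5 (2); capacity 11 + 3 + 3 + 2 = 19.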